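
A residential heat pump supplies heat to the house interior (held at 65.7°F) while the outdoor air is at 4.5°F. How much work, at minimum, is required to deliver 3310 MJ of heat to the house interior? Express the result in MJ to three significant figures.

386 MJ

In absolute terms T_C = 257.87 K and T_H = 291.87 K, so ΔT = 34.00 K.
The reversible limit is COP_HP = T_H/ΔT = 8.584, so W_min = Q_H/COP = Q_H·ΔT/T_H.
W_min = 3310 × 34.00/291.87 = 385.6 MJ.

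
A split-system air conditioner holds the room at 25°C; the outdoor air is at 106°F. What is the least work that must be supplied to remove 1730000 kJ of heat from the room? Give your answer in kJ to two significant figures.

In absolute terms T_C = 298.15 K and T_H = 314.26 K, so ΔT = 16.11 K.
The reversible limit is COP_R = T_C/ΔT = 18.51, so W_min = Q_C/COP = Q_C·ΔT/T_C.
W_min = 1730000 × 16.11/298.15 = 93480 kJ.

93000 kJ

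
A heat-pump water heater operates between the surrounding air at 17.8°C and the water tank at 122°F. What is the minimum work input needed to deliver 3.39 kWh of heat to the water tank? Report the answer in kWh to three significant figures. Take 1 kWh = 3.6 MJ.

0.338 kWh

In absolute terms T_C = 290.95 K and T_H = 323.15 K, so ΔT = 32.20 K.
The reversible limit is COP_HP = T_H/ΔT = 10.04, so W_min = Q_H/COP = Q_H·ΔT/T_H.
W_min = 3.390 × 32.20/323.15 = 0.3378 kWh.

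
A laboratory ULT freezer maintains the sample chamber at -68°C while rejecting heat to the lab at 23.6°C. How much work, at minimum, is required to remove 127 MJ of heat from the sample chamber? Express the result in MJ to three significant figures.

56.7 MJ

In absolute terms T_C = 205.15 K and T_H = 296.75 K, so ΔT = 91.60 K.
The reversible limit is COP_R = T_C/ΔT = 2.240, so W_min = Q_C/COP = Q_C·ΔT/T_C.
W_min = 127.0 × 91.60/205.15 = 56.71 MJ.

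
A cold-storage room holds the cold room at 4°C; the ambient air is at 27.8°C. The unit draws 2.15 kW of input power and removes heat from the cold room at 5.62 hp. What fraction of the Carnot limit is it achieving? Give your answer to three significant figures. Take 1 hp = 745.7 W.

0.167

Converting, Q̇_C = 5.620 hp = 4.191 kW, so COP_actual = Q̇_C/Ẇ = 4.191/2.150 = 1.949.
In absolute terms T_C = 277.15 K and T_H = 300.95 K, so ΔT = 23.80 K.
COP_Carnot = T_C/ΔT = 277.15/23.80 = 11.64.
η_II = COP_actual/COP_Carnot = 1.949/11.64 = 0.1674.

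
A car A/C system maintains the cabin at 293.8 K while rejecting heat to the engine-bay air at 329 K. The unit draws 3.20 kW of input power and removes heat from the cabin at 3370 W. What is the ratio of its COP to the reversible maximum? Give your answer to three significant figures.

Converting, Q̇_C = 3370 W = 3.370 kW, so COP_actual = Q̇_C/Ẇ = 3.370/3.200 = 1.053.
The reservoir spacing is ΔT = 329 − 293.8 = 35.20 K.
COP_Carnot = T_C/ΔT = 293.80/35.20 = 8.347.
η_II = COP_actual/COP_Carnot = 1.053/8.347 = 0.1262.

0.126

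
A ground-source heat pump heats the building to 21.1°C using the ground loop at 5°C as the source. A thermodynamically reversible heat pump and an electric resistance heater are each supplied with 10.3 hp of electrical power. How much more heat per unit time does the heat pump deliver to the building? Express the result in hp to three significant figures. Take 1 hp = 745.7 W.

178 hp

In absolute terms T_C = 278.15 K and T_H = 294.25 K, so ΔT = 16.10 K.
COP_Carnot = T_H/ΔT = 294.25/16.10 = 18.28.
The heat pump delivers Q̇_H = COP × Ẇ = 188.2 hp; the resistance heater delivers Ẇ = 10.30 hp.
Extra = (COP − 1)·Ẇ = 177.9 hp.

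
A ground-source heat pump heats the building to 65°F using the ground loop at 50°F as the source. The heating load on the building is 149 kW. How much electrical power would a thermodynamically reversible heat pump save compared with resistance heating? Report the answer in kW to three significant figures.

145 kW

In absolute terms T_C = 283.15 K and T_H = 291.48 K, so ΔT = 8.333 K.
COP_Carnot = T_H/ΔT = 291.48/8.333 = 34.98.
Resistance heating needs Ẇ_res = Q̇_H = 149.0 kW; the reversible heat pump needs only Ẇ_hp = Q̇_H/COP = 4.260 kW.
Saving = 149.0 − 4.260 = 144.7 kW.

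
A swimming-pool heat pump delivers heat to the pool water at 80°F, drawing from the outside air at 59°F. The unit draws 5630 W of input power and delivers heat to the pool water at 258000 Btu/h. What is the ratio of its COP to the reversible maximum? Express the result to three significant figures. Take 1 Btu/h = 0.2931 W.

Converting, Q̇_H = 258000 Btu/h = 75620 W, so COP_actual = Q̇_H/Ẇ = 75620/5630 = 13.43.
In absolute terms T_C = 288.15 K and T_H = 299.82 K, so ΔT = 11.67 K.
COP_Carnot = T_H/ΔT = 299.82/11.67 = 25.70.
η_II = COP_actual/COP_Carnot = 13.43/25.70 = 0.5227.

0.523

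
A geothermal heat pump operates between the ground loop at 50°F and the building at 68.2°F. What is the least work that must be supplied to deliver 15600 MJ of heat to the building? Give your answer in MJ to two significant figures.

540 MJ

In absolute terms T_C = 283.15 K and T_H = 293.26 K, so ΔT = 10.11 K.
The reversible limit is COP_HP = T_H/ΔT = 29.00, so W_min = Q_H/COP = Q_H·ΔT/T_H.
W_min = 15600 × 10.11/293.26 = 537.9 MJ.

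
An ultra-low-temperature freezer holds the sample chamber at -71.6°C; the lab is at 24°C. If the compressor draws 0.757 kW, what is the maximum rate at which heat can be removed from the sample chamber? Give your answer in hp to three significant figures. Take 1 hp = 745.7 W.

2.14 hp

In absolute terms T_C = 201.55 K and T_H = 297.15 K, so ΔT = 95.60 K.
COP_Carnot = T_C/ΔT = 201.55/95.60 = 2.108.
Q̇_max = COP_Carnot × Ẇ = 2.108 × 0.7570 kW = 1.596 kW = 2.140 hp.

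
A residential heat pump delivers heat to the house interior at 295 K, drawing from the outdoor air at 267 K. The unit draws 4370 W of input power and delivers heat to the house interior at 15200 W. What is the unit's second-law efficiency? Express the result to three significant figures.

0.330

COP_actual = Q̇_H/Ẇ = 15200/4370 = 3.478.
The reservoir spacing is ΔT = 295 − 267 = 28.00 K.
COP_Carnot = T_H/ΔT = 295.00/28.00 = 10.54.
η_II = COP_actual/COP_Carnot = 3.478/10.54 = 0.3301.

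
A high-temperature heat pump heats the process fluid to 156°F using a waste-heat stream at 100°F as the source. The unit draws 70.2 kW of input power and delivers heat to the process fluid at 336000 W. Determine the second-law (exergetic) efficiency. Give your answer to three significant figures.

Converting, Q̇_H = 336000 W = 336.0 kW, so COP_actual = Q̇_H/Ẇ = 336.0/70.20 = 4.786.
In absolute terms T_C = 310.93 K and T_H = 342.04 K, so ΔT = 31.11 K.
COP_Carnot = T_H/ΔT = 342.04/31.11 = 10.99.
η_II = COP_actual/COP_Carnot = 4.786/10.99 = 0.4354.

0.435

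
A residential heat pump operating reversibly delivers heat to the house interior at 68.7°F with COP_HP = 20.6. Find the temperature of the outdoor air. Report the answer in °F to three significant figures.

COP_HP = T_H/(T_H − T_C) gives T_H − T_C = T_H/COP.
With T_H = 293.54 K, T_C = 293.54 × (1 − 1/20.6) = 279.29 K.
Converting, 279.29 K = 43.05°F.

43.1 °F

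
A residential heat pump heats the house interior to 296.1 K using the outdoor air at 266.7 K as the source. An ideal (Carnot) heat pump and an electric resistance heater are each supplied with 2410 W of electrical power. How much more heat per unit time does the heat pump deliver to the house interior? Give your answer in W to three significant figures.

The reservoir spacing is ΔT = 296.1 − 266.7 = 29.40 K.
COP_Carnot = T_H/ΔT = 296.10/29.40 = 10.07.
The heat pump delivers Q̇_H = COP × Ẇ = 24270 W; the resistance heater delivers Ẇ = 2410 W.
Extra = (COP − 1)·Ẇ = 21860 W.

21900 W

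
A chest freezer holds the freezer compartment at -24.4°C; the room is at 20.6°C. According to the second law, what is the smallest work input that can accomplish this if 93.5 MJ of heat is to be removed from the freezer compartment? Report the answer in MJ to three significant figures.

In absolute terms T_C = 248.75 K and T_H = 293.75 K, so ΔT = 45.00 K.
The reversible limit is COP_R = T_C/ΔT = 5.528, so W_min = Q_C/COP = Q_C·ΔT/T_C.
W_min = 93.50 × 45.00/248.75 = 16.91 MJ.

16.9 MJ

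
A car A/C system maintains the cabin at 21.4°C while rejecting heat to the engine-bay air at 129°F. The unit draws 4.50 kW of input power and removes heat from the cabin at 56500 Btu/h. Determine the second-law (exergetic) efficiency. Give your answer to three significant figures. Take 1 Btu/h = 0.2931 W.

Converting, Q̇_C = 56500 Btu/h = 16.56 kW, so COP_actual = Q̇_C/Ẇ = 16.56/4.500 = 3.680.
In absolute terms T_C = 294.55 K and T_H = 327.04 K, so ΔT = 32.49 K.
COP_Carnot = T_C/ΔT = 294.55/32.49 = 9.066.
η_II = COP_actual/COP_Carnot = 3.680/9.066 = 0.4059.

0.406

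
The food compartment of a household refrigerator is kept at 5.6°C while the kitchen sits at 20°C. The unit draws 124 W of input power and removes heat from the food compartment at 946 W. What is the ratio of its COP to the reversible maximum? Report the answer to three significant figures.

COP_actual = Q̇_C/Ẇ = 946.0/124.0 = 7.629.
In absolute terms T_C = 278.75 K and T_H = 293.15 K, so ΔT = 14.40 K.
COP_Carnot = T_C/ΔT = 278.75/14.40 = 19.36.
η_II = COP_actual/COP_Carnot = 7.629/19.36 = 0.3941.

0.394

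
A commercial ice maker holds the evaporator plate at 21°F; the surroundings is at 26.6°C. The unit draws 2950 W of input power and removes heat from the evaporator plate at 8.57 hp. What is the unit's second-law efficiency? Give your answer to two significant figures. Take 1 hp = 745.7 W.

Converting, Q̇_C = 8.570 hp = 6391 W, so COP_actual = Q̇_C/Ẇ = 6391/2950 = 2.166.
In absolute terms T_C = 267.04 K and T_H = 299.75 K, so ΔT = 32.71 K.
COP_Carnot = T_C/ΔT = 267.04/32.71 = 8.164.
η_II = COP_actual/COP_Carnot = 2.166/8.164 = 0.2654.

0.27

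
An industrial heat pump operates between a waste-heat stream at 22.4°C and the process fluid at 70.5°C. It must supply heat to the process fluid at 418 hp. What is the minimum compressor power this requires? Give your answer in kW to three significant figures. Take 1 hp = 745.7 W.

43.6 kW

In absolute terms T_C = 295.55 K and T_H = 343.65 K, so ΔT = 48.10 K.
COP_Carnot = T_H/ΔT = 343.65/48.10 = 7.144.
Ẇ_min = Q̇/COP_Carnot = 418.0/7.144 = 58.51 hp = 43.63 kW.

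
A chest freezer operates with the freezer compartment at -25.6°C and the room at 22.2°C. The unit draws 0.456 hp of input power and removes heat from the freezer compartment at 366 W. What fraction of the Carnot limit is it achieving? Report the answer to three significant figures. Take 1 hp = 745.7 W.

Converting, Q̇_C = 366.0 W = 0.4908 hp, so COP_actual = Q̇_C/Ẇ = 0.4908/0.4560 = 1.076.
In absolute terms T_C = 247.55 K and T_H = 295.35 K, so ΔT = 47.80 K.
COP_Carnot = T_C/ΔT = 247.55/47.80 = 5.179.
η_II = COP_actual/COP_Carnot = 1.076/5.179 = 0.2078.

0.208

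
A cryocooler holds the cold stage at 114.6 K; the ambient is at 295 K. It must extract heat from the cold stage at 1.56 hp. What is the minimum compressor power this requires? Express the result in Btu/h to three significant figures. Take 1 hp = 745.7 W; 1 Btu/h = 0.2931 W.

The reservoir spacing is ΔT = 295 − 114.6 = 180.4 K.
COP_Carnot = T_C/ΔT = 114.60/180.4 = 0.6353.
Ẇ_min = Q̇/COP_Carnot = 1.560/0.6353 = 2.456 hp = 6248 Btu/h.

6250 Btu/h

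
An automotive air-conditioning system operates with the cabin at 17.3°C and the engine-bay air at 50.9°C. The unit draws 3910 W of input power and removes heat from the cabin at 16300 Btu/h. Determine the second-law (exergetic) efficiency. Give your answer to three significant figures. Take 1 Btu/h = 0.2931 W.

0.141

Converting, Q̇_C = 16300 Btu/h = 4778 W, so COP_actual = Q̇_C/Ẇ = 4778/3910 = 1.222.
In absolute terms T_C = 290.45 K and T_H = 324.05 K, so ΔT = 33.60 K.
COP_Carnot = T_C/ΔT = 290.45/33.60 = 8.644.
η_II = COP_actual/COP_Carnot = 1.222/8.644 = 0.1413.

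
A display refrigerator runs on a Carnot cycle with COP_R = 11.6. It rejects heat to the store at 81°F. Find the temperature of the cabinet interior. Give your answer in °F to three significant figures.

38.1 °F

For a Carnot refrigerator COP_R = T_C/(T_H − T_C), so T_C = COP·T_H/(1 + COP).
With T_H = 300.37 K, T_C = 11.6 × 300.37/12.60 = 276.53 K.
Converting, 276.53 K = 38.09°F.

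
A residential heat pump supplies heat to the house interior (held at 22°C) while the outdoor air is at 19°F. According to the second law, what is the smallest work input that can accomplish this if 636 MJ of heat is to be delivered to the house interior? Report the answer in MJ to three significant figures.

63.0 MJ

In absolute terms T_C = 265.93 K and T_H = 295.15 K, so ΔT = 29.22 K.
The reversible limit is COP_HP = T_H/ΔT = 10.10, so W_min = Q_H/COP = Q_H·ΔT/T_H.
W_min = 636.0 × 29.22/295.15 = 62.97 MJ.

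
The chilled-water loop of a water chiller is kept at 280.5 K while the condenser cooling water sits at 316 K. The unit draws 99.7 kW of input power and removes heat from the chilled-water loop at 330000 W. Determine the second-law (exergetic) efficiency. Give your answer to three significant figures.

Converting, Q̇_C = 330000 W = 330.0 kW, so COP_actual = Q̇_C/Ẇ = 330.0/99.70 = 3.310.
The reservoir spacing is ΔT = 316 − 280.5 = 35.50 K.
COP_Carnot = T_C/ΔT = 280.50/35.50 = 7.901.
η_II = COP_actual/COP_Carnot = 3.310/7.901 = 0.4189.

0.419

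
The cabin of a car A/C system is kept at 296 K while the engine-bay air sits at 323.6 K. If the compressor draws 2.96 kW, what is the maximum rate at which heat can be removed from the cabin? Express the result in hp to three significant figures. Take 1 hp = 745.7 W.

42.6 hp

The reservoir spacing is ΔT = 323.6 − 296 = 27.60 K.
COP_Carnot = T_C/ΔT = 296.00/27.60 = 10.72.
Q̇_max = COP_Carnot × Ẇ = 10.72 × 2.960 kW = 31.74 kW = 42.57 hp.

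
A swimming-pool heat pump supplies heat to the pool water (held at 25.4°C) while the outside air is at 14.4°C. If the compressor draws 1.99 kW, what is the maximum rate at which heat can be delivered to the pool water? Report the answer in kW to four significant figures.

In absolute terms T_C = 287.55 K and T_H = 298.55 K, so ΔT = 11.00 K.
COP_Carnot = T_H/ΔT = 298.55/11.00 = 27.14.
Q̇_max = COP_Carnot × Ẇ = 27.14 × 1.990 kW = 54.01 kW.

54.01 kW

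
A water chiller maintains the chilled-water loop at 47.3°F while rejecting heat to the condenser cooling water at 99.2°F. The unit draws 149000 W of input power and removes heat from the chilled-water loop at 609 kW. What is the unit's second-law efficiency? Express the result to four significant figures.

0.4184

Converting, Q̇_C = 609.0 kW = 609000 W, so COP_actual = Q̇_C/Ẇ = 609000/149000 = 4.087.
In absolute terms T_C = 281.65 K and T_H = 310.48 K, so ΔT = 28.83 K.
COP_Carnot = T_C/ΔT = 281.65/28.83 = 9.768.
η_II = COP_actual/COP_Carnot = 4.087/9.768 = 0.4184.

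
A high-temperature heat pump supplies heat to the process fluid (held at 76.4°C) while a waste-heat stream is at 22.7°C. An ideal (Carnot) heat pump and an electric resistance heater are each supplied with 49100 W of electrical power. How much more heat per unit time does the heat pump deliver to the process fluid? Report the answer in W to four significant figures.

270500 W

In absolute terms T_C = 295.85 K and T_H = 349.55 K, so ΔT = 53.70 K.
COP_Carnot = T_H/ΔT = 349.55/53.70 = 6.509.
The heat pump delivers Q̇_H = COP × Ẇ = 319600 W; the resistance heater delivers Ẇ = 49100 W.
Extra = (COP − 1)·Ẇ = 270500 W.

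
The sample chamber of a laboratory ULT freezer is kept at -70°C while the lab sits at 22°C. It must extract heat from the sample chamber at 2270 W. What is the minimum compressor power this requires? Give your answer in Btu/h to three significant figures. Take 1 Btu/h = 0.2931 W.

3510 Btu/h

In absolute terms T_C = 203.15 K and T_H = 295.15 K, so ΔT = 92.00 K.
COP_Carnot = T_C/ΔT = 203.15/92.00 = 2.208.
Ẇ_min = Q̇/COP_Carnot = 2270/2.208 = 1028 W = 3507 Btu/h.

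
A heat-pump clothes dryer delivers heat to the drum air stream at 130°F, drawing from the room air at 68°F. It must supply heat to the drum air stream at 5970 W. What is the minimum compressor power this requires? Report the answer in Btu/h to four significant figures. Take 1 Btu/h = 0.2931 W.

In absolute terms T_C = 293.15 K and T_H = 327.59 K, so ΔT = 34.44 K.
COP_Carnot = T_H/ΔT = 327.59/34.44 = 9.511.
Ẇ_min = Q̇/COP_Carnot = 5970/9.511 = 627.7 W = 2142 Btu/h.

2142 Btu/h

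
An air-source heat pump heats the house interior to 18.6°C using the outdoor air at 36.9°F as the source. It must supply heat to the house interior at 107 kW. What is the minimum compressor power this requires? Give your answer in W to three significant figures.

5820 W

In absolute terms T_C = 275.87 K and T_H = 291.75 K, so ΔT = 15.88 K.
COP_Carnot = T_H/ΔT = 291.75/15.88 = 18.37.
Ẇ_min = Q̇/COP_Carnot = 107.0/18.37 = 5.823 kW = 5823 W.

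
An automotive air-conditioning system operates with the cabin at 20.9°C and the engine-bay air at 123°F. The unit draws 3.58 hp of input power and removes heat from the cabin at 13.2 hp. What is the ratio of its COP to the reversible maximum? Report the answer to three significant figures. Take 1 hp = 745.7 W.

0.372

COP_actual = Q̇_C/Ẇ = 13.20/3.580 = 3.687.
In absolute terms T_C = 294.05 K and T_H = 323.71 K, so ΔT = 29.66 K.
COP_Carnot = T_C/ΔT = 294.05/29.66 = 9.916.
η_II = COP_actual/COP_Carnot = 3.687/9.916 = 0.3719.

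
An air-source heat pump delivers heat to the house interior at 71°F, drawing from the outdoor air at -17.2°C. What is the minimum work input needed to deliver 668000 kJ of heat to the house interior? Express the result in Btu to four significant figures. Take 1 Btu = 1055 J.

In absolute terms T_C = 255.95 K and T_H = 294.82 K, so ΔT = 38.87 K.
The reversible limit is COP_HP = T_H/ΔT = 7.585, so W_min = Q_H/COP = Q_H·ΔT/T_H.
W_min = 668000 × 38.87/294.82 = 88060 kJ = 83470 Btu.

83470 Btu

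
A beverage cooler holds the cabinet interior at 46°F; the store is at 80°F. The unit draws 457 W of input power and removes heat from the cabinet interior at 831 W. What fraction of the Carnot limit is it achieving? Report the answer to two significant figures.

COP_actual = Q̇_C/Ẇ = 831.0/457.0 = 1.818.
In absolute terms T_C = 280.93 K and T_H = 299.82 K, so ΔT = 18.89 K.
COP_Carnot = T_C/ΔT = 280.93/18.89 = 14.87.
η_II = COP_actual/COP_Carnot = 1.818/14.87 = 0.1223.

0.12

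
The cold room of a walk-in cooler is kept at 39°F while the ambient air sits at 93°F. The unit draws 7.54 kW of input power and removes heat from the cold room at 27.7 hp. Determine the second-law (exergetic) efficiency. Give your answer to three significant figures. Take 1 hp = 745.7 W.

Converting, Q̇_C = 27.70 hp = 20.66 kW, so COP_actual = Q̇_C/Ẇ = 20.66/7.540 = 2.740.
In absolute terms T_C = 277.04 K and T_H = 307.04 K, so ΔT = 30.00 K.
COP_Carnot = T_C/ΔT = 277.04/30.00 = 9.235.
η_II = COP_actual/COP_Carnot = 2.740/9.235 = 0.2967.

0.297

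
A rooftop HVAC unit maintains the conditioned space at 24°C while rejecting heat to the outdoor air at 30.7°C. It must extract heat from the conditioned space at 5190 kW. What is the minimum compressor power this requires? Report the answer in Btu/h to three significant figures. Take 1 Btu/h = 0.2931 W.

399000 Btu/h

In absolute terms T_C = 297.15 K and T_H = 303.85 K, so ΔT = 6.700 K.
COP_Carnot = T_C/ΔT = 297.15/6.700 = 44.35.
Ẇ_min = Q̇/COP_Carnot = 5190/44.35 = 117.0 kW = 399300 Btu/h.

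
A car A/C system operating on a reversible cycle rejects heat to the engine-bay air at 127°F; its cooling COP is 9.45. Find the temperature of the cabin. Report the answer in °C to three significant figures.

21.6 °C

For a Carnot refrigerator COP_R = T_C/(T_H − T_C), so T_C = COP·T_H/(1 + COP).
With T_H = 325.93 K, T_C = 9.45 × 325.93/10.45 = 294.74 K.
Converting, 294.74 K = 21.59°C.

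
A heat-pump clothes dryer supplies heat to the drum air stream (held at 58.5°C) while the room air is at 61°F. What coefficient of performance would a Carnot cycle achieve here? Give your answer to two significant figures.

7.8

In absolute terms T_C = 289.26 K and T_H = 331.65 K, so ΔT = 42.39 K.
For a reversible cycle, COP_Carnot = T_H/ΔT = 331.65/42.39 = 7.824.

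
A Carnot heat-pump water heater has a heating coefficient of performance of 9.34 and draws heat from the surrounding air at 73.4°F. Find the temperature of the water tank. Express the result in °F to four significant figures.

COP_HP = T_H/(T_H − T_C) rearranges to T_H = COP·T_C/(COP − 1).
With T_C = 296.15 K, T_H = 9.34 × 296.15/8.340 = 331.66 K.
Converting, 331.66 K = 137.32°F.

137.3 °F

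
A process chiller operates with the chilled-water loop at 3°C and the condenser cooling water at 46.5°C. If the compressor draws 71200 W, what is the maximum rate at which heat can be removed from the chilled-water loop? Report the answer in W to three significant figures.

In absolute terms T_C = 276.15 K and T_H = 319.65 K, so ΔT = 43.50 K.
COP_Carnot = T_C/ΔT = 276.15/43.50 = 6.348.
Q̇_max = COP_Carnot × Ẇ = 6.348 × 71200 W = 452000 W.

452000 W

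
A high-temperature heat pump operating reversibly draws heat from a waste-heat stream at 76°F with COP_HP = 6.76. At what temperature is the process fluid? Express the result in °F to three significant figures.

COP_HP = T_H/(T_H − T_C) rearranges to T_H = COP·T_C/(COP − 1).
With T_C = 297.59 K, T_H = 6.76 × 297.59/5.760 = 349.26 K.
Converting, 349.26 K = 169.00°F.

169 °F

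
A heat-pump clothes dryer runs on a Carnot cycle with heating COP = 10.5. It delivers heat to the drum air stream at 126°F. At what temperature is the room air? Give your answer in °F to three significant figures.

70.2 °F

COP_HP = T_H/(T_H − T_C) gives T_H − T_C = T_H/COP.
With T_H = 325.37 K, T_C = 325.37 × (1 − 1/10.5) = 294.38 K.
Converting, 294.38 K = 70.22°F.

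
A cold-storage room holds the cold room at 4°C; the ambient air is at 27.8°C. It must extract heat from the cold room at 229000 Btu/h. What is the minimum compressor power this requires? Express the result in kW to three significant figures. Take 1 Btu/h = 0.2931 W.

5.76 kW

In absolute terms T_C = 277.15 K and T_H = 300.95 K, so ΔT = 23.80 K.
COP_Carnot = T_C/ΔT = 277.15/23.80 = 11.64.
Ẇ_min = Q̇/COP_Carnot = 229000/11.64 = 19670 Btu/h = 5.764 kW.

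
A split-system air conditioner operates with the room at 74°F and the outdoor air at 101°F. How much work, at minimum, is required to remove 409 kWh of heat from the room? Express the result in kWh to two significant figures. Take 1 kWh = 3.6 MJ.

21 kWh

In absolute terms T_C = 296.48 K and T_H = 311.48 K, so ΔT = 15.00 K.
The reversible limit is COP_R = T_C/ΔT = 19.77, so W_min = Q_C/COP = Q_C·ΔT/T_C.
W_min = 409.0 × 15.00/296.48 = 20.69 kWh.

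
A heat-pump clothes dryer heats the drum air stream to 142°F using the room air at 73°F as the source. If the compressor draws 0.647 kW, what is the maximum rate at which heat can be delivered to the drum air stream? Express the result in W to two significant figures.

5600 W

In absolute terms T_C = 295.93 K and T_H = 334.26 K, so ΔT = 38.33 K.
COP_Carnot = T_H/ΔT = 334.26/38.33 = 8.720.
Q̇_max = COP_Carnot × Ẇ = 8.720 × 0.6470 kW = 5.642 kW = 5642 W.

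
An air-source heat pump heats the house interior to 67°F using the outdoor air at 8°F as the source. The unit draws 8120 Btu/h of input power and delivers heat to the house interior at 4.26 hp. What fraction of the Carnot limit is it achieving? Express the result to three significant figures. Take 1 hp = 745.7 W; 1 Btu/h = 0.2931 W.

0.150

Converting, Q̇_H = 4.260 hp = 10840 Btu/h, so COP_actual = Q̇_H/Ẇ = 10840/8120 = 1.335.
In absolute terms T_C = 259.82 K and T_H = 292.59 K, so ΔT = 32.78 K.
COP_Carnot = T_H/ΔT = 292.59/32.78 = 8.927.
η_II = COP_actual/COP_Carnot = 1.335/8.927 = 0.1495.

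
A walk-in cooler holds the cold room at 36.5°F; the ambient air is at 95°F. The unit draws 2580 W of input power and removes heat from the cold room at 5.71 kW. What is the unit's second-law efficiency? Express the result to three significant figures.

0.261

Converting, Q̇_C = 5.710 kW = 5710 W, so COP_actual = Q̇_C/Ẇ = 5710/2580 = 2.213.
In absolute terms T_C = 275.65 K and T_H = 308.15 K, so ΔT = 32.50 K.
COP_Carnot = T_C/ΔT = 275.65/32.50 = 8.482.
η_II = COP_actual/COP_Carnot = 2.213/8.482 = 0.2609.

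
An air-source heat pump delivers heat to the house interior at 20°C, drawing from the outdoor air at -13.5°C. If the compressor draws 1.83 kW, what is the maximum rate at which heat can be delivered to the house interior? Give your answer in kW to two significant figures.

In absolute terms T_C = 259.65 K and T_H = 293.15 K, so ΔT = 33.50 K.
COP_Carnot = T_H/ΔT = 293.15/33.50 = 8.751.
Q̇_max = COP_Carnot × Ẇ = 8.751 × 1.830 kW = 16.01 kW.

16 kW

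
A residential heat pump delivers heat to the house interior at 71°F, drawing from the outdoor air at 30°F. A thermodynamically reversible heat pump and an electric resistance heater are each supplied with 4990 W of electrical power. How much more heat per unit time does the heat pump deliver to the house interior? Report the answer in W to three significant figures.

In absolute terms T_C = 272.04 K and T_H = 294.82 K, so ΔT = 22.78 K.
COP_Carnot = T_H/ΔT = 294.82/22.78 = 12.94.
The heat pump delivers Q̇_H = COP × Ẇ = 64590 W; the resistance heater delivers Ẇ = 4990 W.
Extra = (COP − 1)·Ẇ = 59600 W.

59600 W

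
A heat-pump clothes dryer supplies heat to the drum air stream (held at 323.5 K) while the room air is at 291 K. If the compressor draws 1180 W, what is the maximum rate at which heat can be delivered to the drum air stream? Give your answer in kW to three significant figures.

11.7 kW

The reservoir spacing is ΔT = 323.5 − 291 = 32.50 K.
COP_Carnot = T_H/ΔT = 323.50/32.50 = 9.954.
Q̇_max = COP_Carnot × Ẇ = 9.954 × 1180 W = 11750 W = 11.75 kW.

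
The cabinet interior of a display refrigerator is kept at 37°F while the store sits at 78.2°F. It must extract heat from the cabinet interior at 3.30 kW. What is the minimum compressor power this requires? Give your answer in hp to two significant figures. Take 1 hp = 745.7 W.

0.37 hp

In absolute terms T_C = 275.93 K and T_H = 298.82 K, so ΔT = 22.89 K.
COP_Carnot = T_C/ΔT = 275.93/22.89 = 12.06.
Ẇ_min = Q̇/COP_Carnot = 3.300/12.06 = 0.2737 kW = 0.3671 hp.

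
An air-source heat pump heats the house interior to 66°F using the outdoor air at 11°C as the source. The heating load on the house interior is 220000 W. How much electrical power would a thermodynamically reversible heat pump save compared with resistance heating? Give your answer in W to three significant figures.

In absolute terms T_C = 284.15 K and T_H = 292.04 K, so ΔT = 7.889 K.
COP_Carnot = T_H/ΔT = 292.04/7.889 = 37.02.
Resistance heating needs Ẇ_res = Q̇_H = 220000 W; the reversible heat pump needs only Ẇ_hp = Q̇_H/COP = 5943 W.
Saving = 220000 − 5943 = 214100 W.

214000 W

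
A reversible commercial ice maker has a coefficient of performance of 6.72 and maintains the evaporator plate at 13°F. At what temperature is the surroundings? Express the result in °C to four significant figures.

COP_R = T_C/(T_H − T_C) gives T_H − T_C = T_C/COP.
With T_C = 262.59 K, T_H = 262.59 × (1 + 1/6.72) = 301.67 K.
Converting, 301.67 K = 28.52°C.

28.52 °C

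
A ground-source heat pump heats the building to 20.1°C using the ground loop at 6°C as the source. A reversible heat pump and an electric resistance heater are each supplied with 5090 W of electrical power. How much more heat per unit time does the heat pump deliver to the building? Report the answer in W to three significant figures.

101000 W

In absolute terms T_C = 279.15 K and T_H = 293.25 K, so ΔT = 14.10 K.
COP_Carnot = T_H/ΔT = 293.25/14.10 = 20.80.
The heat pump delivers Q̇_H = COP × Ẇ = 105900 W; the resistance heater delivers Ẇ = 5090 W.
Extra = (COP − 1)·Ẇ = 100800 W.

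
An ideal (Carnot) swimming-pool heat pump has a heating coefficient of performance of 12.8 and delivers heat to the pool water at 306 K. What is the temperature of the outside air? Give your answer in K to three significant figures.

COP_HP = T_H/(T_H − T_C) gives T_H − T_C = T_H/COP.
With T_H = 306.00 K, T_C = 306.00 × (1 − 1/12.8) = 282.09 K.

282 K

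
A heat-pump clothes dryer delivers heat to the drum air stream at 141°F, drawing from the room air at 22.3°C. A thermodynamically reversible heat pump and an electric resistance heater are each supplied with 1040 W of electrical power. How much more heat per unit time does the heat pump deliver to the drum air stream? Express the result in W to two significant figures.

8000 W

In absolute terms T_C = 295.45 K and T_H = 333.71 K, so ΔT = 38.26 K.
COP_Carnot = T_H/ΔT = 333.71/38.26 = 8.723.
The heat pump delivers Q̇_H = COP × Ẇ = 9072 W; the resistance heater delivers Ẇ = 1040 W.
Extra = (COP − 1)·Ẇ = 8032 W.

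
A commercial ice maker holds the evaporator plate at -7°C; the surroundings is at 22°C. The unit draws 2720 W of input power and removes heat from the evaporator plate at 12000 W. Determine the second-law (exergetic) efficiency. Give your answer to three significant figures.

COP_actual = Q̇_C/Ẇ = 12000/2720 = 4.412.
In absolute terms T_C = 266.15 K and T_H = 295.15 K, so ΔT = 29.00 K.
COP_Carnot = T_C/ΔT = 266.15/29.00 = 9.178.
η_II = COP_actual/COP_Carnot = 4.412/9.178 = 0.4807.

0.481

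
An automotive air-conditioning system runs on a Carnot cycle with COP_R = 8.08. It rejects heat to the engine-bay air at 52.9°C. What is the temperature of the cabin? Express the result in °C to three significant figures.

17.0 °C

For a Carnot refrigerator COP_R = T_C/(T_H − T_C), so T_C = COP·T_H/(1 + COP).
With T_H = 326.05 K, T_C = 8.08 × 326.05/9.080 = 290.14 K.
Converting, 290.14 K = 16.99°C.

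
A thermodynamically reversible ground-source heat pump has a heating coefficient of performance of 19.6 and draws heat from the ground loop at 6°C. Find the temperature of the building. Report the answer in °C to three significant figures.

COP_HP = T_H/(T_H − T_C) rearranges to T_H = COP·T_C/(COP − 1).
With T_C = 279.15 K, T_H = 19.6 × 279.15/18.60 = 294.16 K.
Converting, 294.16 K = 21.01°C.

21.0 °C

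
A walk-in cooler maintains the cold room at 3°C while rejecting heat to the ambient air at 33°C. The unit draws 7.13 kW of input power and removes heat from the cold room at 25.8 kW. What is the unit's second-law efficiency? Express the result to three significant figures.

0.393

COP_actual = Q̇_C/Ẇ = 25.80/7.130 = 3.619.
In absolute terms T_C = 276.15 K and T_H = 306.15 K, so ΔT = 30.00 K.
COP_Carnot = T_C/ΔT = 276.15/30.00 = 9.205.
η_II = COP_actual/COP_Carnot = 3.619/9.205 = 0.3931.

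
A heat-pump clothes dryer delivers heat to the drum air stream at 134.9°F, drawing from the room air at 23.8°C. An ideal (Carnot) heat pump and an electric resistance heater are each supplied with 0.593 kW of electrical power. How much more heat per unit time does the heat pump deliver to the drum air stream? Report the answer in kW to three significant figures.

5.28 kW

In absolute terms T_C = 296.95 K and T_H = 330.32 K, so ΔT = 33.37 K.
COP_Carnot = T_H/ΔT = 330.32/33.37 = 9.900.
The heat pump delivers Q̇_H = COP × Ẇ = 5.870 kW; the resistance heater delivers Ẇ = 0.5930 kW.
Extra = (COP − 1)·Ẇ = 5.277 kW.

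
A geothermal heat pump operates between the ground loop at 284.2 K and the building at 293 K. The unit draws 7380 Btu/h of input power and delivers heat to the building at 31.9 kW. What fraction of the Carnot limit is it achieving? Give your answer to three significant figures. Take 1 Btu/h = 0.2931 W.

Converting, Q̇_H = 31.90 kW = 108800 Btu/h, so COP_actual = Q̇_H/Ẇ = 108800/7380 = 14.75.
The reservoir spacing is ΔT = 293 − 284.2 = 8.800 K.
COP_Carnot = T_H/ΔT = 293.00/8.800 = 33.30.
η_II = COP_actual/COP_Carnot = 14.75/33.30 = 0.4429.

0.443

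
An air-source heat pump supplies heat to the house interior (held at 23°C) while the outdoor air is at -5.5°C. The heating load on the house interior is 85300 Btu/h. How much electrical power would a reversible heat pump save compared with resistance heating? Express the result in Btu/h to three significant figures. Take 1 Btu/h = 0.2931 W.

77100 Btu/h

In absolute terms T_C = 267.65 K and T_H = 296.15 K, so ΔT = 28.50 K.
COP_Carnot = T_H/ΔT = 296.15/28.50 = 10.39.
Resistance heating needs Ẇ_res = Q̇_H = 85300 Btu/h; the reversible heat pump needs only Ẇ_hp = Q̇_H/COP = 8209 Btu/h.
Saving = 85300 − 8209 = 77090 Btu/h.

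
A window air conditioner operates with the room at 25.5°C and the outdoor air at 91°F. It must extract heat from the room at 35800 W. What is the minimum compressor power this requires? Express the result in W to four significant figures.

872.4 W

In absolute terms T_C = 298.65 K and T_H = 305.93 K, so ΔT = 7.278 K.
COP_Carnot = T_C/ΔT = 298.65/7.278 = 41.04.
Ẇ_min = Q̇/COP_Carnot = 35800/41.04 = 872.4 W.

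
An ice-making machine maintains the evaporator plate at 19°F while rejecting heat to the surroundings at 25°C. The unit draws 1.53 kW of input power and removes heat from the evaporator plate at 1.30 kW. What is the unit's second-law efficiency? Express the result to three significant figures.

0.103

COP_actual = Q̇_C/Ẇ = 1.300/1.530 = 0.8497.
In absolute terms T_C = 265.93 K and T_H = 298.15 K, so ΔT = 32.22 K.
COP_Carnot = T_C/ΔT = 265.93/32.22 = 8.253.
η_II = COP_actual/COP_Carnot = 0.8497/8.253 = 0.1030.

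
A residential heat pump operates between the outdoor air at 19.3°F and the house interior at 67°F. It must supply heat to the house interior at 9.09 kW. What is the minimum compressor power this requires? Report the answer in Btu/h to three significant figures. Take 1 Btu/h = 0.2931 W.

2810 Btu/h

In absolute terms T_C = 266.09 K and T_H = 292.59 K, so ΔT = 26.50 K.
COP_Carnot = T_H/ΔT = 292.59/26.50 = 11.04.
Ẇ_min = Q̇/COP_Carnot = 9.090/11.04 = 0.8233 kW = 2809 Btu/h.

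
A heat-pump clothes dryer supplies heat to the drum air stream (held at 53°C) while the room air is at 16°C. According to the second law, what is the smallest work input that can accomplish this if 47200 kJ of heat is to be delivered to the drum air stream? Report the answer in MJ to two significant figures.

5.4 MJ

In absolute terms T_C = 289.15 K and T_H = 326.15 K, so ΔT = 37.00 K.
The reversible limit is COP_HP = T_H/ΔT = 8.815, so W_min = Q_H/COP = Q_H·ΔT/T_H.
W_min = 47200 × 37.00/326.15 = 5355 kJ = 5.355 MJ.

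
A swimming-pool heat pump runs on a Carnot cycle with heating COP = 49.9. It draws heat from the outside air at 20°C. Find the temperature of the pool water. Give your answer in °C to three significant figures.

COP_HP = T_H/(T_H − T_C) rearranges to T_H = COP·T_C/(COP − 1).
With T_C = 293.15 K, T_H = 49.9 × 293.15/48.90 = 299.14 K.
Converting, 299.14 K = 25.99°C.

26.0 °C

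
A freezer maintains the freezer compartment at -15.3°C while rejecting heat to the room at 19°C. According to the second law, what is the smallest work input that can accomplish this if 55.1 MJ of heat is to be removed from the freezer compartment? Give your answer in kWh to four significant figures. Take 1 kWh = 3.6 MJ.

2.036 kWh

In absolute terms T_C = 257.85 K and T_H = 292.15 K, so ΔT = 34.30 K.
The reversible limit is COP_R = T_C/ΔT = 7.517, so W_min = Q_C/COP = Q_C·ΔT/T_C.
W_min = 55.10 × 34.30/257.85 = 7.330 MJ = 2.036 kWh.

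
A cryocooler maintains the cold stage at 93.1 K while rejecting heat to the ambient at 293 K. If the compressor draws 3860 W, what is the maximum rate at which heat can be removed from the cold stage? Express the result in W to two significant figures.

1800 W

The reservoir spacing is ΔT = 293 − 93.1 = 199.9 K.
COP_Carnot = T_C/ΔT = 93.10/199.9 = 0.4657.
Q̇_max = COP_Carnot × Ẇ = 0.4657 × 3860 W = 1798 W.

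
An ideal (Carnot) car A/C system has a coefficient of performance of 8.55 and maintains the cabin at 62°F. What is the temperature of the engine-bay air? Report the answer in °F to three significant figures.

123 °F

COP_R = T_C/(T_H − T_C) gives T_H − T_C = T_C/COP.
With T_C = 289.82 K, T_H = 289.82 × (1 + 1/8.55) = 323.71 K.
Converting, 323.71 K = 123.01°F.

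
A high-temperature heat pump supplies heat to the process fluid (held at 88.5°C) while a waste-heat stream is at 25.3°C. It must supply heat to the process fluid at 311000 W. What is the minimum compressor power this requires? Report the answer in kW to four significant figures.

In absolute terms T_C = 298.45 K and T_H = 361.65 K, so ΔT = 63.20 K.
COP_Carnot = T_H/ΔT = 361.65/63.20 = 5.722.
Ẇ_min = Q̇/COP_Carnot = 311000/5.722 = 54350 W = 54.35 kW.

54.35 kW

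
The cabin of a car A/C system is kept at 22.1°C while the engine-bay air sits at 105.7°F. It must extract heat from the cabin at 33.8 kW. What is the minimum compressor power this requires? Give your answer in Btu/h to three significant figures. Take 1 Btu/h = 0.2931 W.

7360 Btu/h

In absolute terms T_C = 295.25 K and T_H = 314.09 K, so ΔT = 18.84 K.
COP_Carnot = T_C/ΔT = 295.25/18.84 = 15.67.
Ẇ_min = Q̇/COP_Carnot = 33.80/15.67 = 2.157 kW = 7360 Btu/h.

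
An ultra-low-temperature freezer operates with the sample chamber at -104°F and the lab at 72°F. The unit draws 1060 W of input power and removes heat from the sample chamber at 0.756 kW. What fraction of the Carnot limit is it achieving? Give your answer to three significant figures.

0.353

Converting, Q̇_C = 0.7560 kW = 756.0 W, so COP_actual = Q̇_C/Ẇ = 756.0/1060 = 0.7132.
In absolute terms T_C = 197.59 K and T_H = 295.37 K, so ΔT = 97.78 K.
COP_Carnot = T_C/ΔT = 197.59/97.78 = 2.021.
η_II = COP_actual/COP_Carnot = 0.7132/2.021 = 0.3529.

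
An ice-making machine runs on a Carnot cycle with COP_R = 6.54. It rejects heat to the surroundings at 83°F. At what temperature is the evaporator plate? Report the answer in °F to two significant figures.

For a Carnot refrigerator COP_R = T_C/(T_H − T_C), so T_C = COP·T_H/(1 + COP).
With T_H = 301.48 K, T_C = 6.54 × 301.48/7.540 = 261.50 K.
Converting, 261.50 K = 11.03°F.

11 °F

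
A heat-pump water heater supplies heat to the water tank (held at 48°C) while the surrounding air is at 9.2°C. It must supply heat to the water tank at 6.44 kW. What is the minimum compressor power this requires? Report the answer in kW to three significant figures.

0.778 kW

In absolute terms T_C = 282.35 K and T_H = 321.15 K, so ΔT = 38.80 K.
COP_Carnot = T_H/ΔT = 321.15/38.80 = 8.277.
Ẇ_min = Q̇/COP_Carnot = 6.440/8.277 = 0.7781 kW.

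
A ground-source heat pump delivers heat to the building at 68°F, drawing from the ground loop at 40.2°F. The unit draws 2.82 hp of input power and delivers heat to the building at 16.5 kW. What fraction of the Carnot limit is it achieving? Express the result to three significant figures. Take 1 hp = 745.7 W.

Converting, Q̇_H = 16.50 kW = 22.13 hp, so COP_actual = Q̇_H/Ẇ = 22.13/2.820 = 7.846.
In absolute terms T_C = 277.71 K and T_H = 293.15 K, so ΔT = 15.44 K.
COP_Carnot = T_H/ΔT = 293.15/15.44 = 18.98.
η_II = COP_actual/COP_Carnot = 7.846/18.98 = 0.4134.

0.413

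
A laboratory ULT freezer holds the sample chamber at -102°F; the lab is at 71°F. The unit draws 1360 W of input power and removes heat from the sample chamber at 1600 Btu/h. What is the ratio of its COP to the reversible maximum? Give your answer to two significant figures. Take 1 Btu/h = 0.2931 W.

Converting, Q̇_C = 1600 Btu/h = 469.0 W, so COP_actual = Q̇_C/Ẇ = 469.0/1360 = 0.3448.
In absolute terms T_C = 198.71 K and T_H = 294.82 K, so ΔT = 96.11 K.
COP_Carnot = T_C/ΔT = 198.71/96.11 = 2.067.
η_II = COP_actual/COP_Carnot = 0.3448/2.067 = 0.1668.

0.17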